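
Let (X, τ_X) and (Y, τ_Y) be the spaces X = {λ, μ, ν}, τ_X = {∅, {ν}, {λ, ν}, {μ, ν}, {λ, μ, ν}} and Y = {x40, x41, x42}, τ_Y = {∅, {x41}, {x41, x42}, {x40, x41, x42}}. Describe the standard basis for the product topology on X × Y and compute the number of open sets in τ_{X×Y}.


Basis B = {∅ × ∅, {ν} × {x41}, {λ, ν} × {x41}, {μ, ν} × {x41}, {ν} × {x41, x42}, {λ, μ, ν} × {x41}, {ν} × {x40, x41, x42}, {λ, ν} × {x41, x42}, {μ, ν} × {x41, x42}, {λ, ν} × {x40, x41, x42}, {λ, μ, ν} × {x41, x42}, {μ, ν} × {x40, x41, x42}, {λ, μ, ν} × {x40, x41, x42}}; |τ_{X×Y}| = 30.

Enumerate products U × V with U ∈ τ_X, V ∈ τ_Y (deduplicated):
  ∅ × ∅ = {} (∅)
  {ν} × {x41} = {(ν,x41)}
  {λ, ν} × {x41} = {(λ,x41), (ν,x41)}
  {μ, ν} × {x41} = {(μ,x41), (ν,x41)}
  {ν} × {x41, x42} = {(ν,x41), (ν,x42)}
  {λ, μ, ν} × {x41} = {(λ,x41), (μ,x41), (ν,x41)}
  {ν} × {x40, x41, x42} = {(ν,x40), (ν,x41), (ν,x42)}
  {λ, ν} × {x41, x42} = {(λ,x41), (λ,x42), (ν,x41), (ν,x42)}
  {μ, ν} × {x41, x42} = {(μ,x41), (μ,x42), (ν,x41), (ν,x42)}
  {λ, ν} × {x40, x41, x42} = {(λ,x40), (λ,x41), (λ,x42), (ν,x40), (ν,x41), (ν,x42)}
  {λ, μ, ν} × {x41, x42} = {(λ,x41), (λ,x42), (μ,x41), (μ,x42), (ν,x41), (ν,x42)}
  {μ, ν} × {x40, x41, x42} = {(μ,x40), (μ,x41), (μ,x42), (ν,x40), (ν,x41), (ν,x42)}
  {λ, μ, ν} × {x40, x41, x42} = {(λ,x40), (λ,x41), (λ,x42), (μ,x40), (μ,x41), (μ,x42), (ν,x40), (ν,x41), (ν,x42)}
These 13 distinct sets form the basis B.
Close under arbitrary unions to get τ_{X×Y}; counting gives |τ_{X×Y}| = 30.


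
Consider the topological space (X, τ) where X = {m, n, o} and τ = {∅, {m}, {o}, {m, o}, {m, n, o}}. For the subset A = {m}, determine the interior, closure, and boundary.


int(A) = {m}, cl(A) = {m, n}, ∂A = {n}.

Closed sets in (X, τ) are complements of opens:
  closed(X, τ) = {∅, {n}, {m, n}, {n, o}, {m, n, o}}.
int(A) = ⋃ {U ∈ τ : U ⊆ A}. Opens contained in A: ∅, {m}.
Taking the union of these: int(A) = {m}.
cl(A) = ⋂ {C closed : A ⊆ C}. Closed sets containing A: {m, n}, {m, n, o}.
Intersecting these: cl(A) = {m, n}.
∂A = cl(A) ∖ int(A) = {m, n} ∖ {m} = {n}.


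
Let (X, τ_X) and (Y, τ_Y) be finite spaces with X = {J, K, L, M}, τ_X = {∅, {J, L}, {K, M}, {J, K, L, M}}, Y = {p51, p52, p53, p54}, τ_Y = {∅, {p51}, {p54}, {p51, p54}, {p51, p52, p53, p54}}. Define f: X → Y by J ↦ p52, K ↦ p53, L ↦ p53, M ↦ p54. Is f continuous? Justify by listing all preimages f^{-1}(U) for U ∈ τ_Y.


f is NOT continuous.

Compute f^{-1}(U) for each U ∈ τ_Y:
  U = ∅: f^{-1}(U) = ∅ ∈ τ_X ✓.
  U = {p51}: f^{-1}(U) = ∅ ∈ τ_X ✓.
  U = {p54}: f^{-1}(U) = {M} ∉ τ_X ✗.
  U = {p51, p54}: f^{-1}(U) = {M} ∉ τ_X ✗.
  U = {p51, p52, p53, p54}: f^{-1}(U) = {J, K, L, M} ∈ τ_X ✓.
Found U = {p54} with f^{-1}(U) = {M} not in τ_X. Therefore f is NOT continuous.


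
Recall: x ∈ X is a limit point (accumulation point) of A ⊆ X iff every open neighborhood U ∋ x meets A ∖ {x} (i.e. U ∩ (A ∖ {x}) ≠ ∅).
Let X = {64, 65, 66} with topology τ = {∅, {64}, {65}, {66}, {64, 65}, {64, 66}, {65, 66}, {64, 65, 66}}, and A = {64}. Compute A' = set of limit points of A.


A' = ∅

For each x ∈ X, list the open sets U ∈ τ with x ∈ U, then check whether U ∩ (A ∖ {x}) ≠ ∅ for every such U.
  x = 64: open {64} ∋ x has {64} ∩ (A ∖ {64}) = ∅, so x is NOT a limit point.
  x = 65: open {65} ∋ x has {65} ∩ (A ∖ {65}) = ∅, so x is NOT a limit point.
  x = 66: open {66} ∋ x has {66} ∩ (A ∖ {66}) = ∅, so x is NOT a limit point.
Collecting: A' = ∅.


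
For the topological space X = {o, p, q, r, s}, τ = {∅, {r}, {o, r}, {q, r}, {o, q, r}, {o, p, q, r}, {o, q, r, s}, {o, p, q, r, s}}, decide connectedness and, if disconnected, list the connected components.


(X, τ) is connected.

Find clopen sets (U ∈ τ with X ∖ U ∈ τ):
  U = ∅, X ∖ U = {o, p, q, r, s} — both open, so U is clopen.
  U = {o, p, q, r, s}, X ∖ U = ∅ — both open, so U is clopen.
Only trivial clopens (∅ and X) exist, so (X, τ) is connected.
Compute connected components by grouping points that agree on all clopens:
  component: {o, p, q, r, s}


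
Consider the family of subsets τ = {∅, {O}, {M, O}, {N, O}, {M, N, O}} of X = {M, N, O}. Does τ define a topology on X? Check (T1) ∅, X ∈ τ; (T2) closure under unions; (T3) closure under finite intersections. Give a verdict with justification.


τ IS a topology on X.

Axiom (T1): ∅ ∈ τ? Yes; X ∈ τ? Yes.
Axiom (T2/T3): check pairwise unions and intersections of members of τ.
All pairwise intersections and unions checked — each lies in τ. Therefore τ satisfies (T1), (T2), (T3): it IS a topology on X.


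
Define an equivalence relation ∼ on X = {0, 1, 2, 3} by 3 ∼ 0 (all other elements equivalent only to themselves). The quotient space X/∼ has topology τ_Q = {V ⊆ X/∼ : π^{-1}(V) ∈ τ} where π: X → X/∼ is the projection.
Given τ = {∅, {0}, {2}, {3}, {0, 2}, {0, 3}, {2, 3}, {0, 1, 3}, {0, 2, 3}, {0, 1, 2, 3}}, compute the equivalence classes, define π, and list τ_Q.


X/∼ = {[0=3], [1], [2]}; |τ_Q| = 6.

Equivalence classes: [0=3], [1], [2].
Quotient map π: X → X/∼ sends 0 ↦ [0=3], 1 ↦ [1], 2 ↦ [2], 3 ↦ [0=3].
For each subset V ⊆ X/∼, compute π^{-1}(V) ⊆ X and check whether π^{-1}(V) ∈ τ. V is open in τ_Q iff π^{-1}(V) ∈ τ.
  V = {}: π^{-1}(V) = ∅ ∈ τ ✓.
  V = {[0=3]}: π^{-1}(V) = {0, 3} ∈ τ ✓.
  V = {[1]}: π^{-1}(V) = {1} ∉ τ ✗.
  V = {[0=3], [1]}: π^{-1}(V) = {0, 1, 3} ∈ τ ✓.
  V = {[2]}: π^{-1}(V) = {2} ∈ τ ✓.
  V = {[0=3], [2]}: π^{-1}(V) = {0, 2, 3} ∈ τ ✓.
  V = {[1], [2]}: π^{-1}(V) = {1, 2} ∉ τ ✗.
  V = {[0=3], [1], [2]}: π^{-1}(V) = {0, 1, 2, 3} ∈ τ ✓.
Open sets in the quotient: τ_Q = {{}, {[0=3]}, {[0=3], [1]}, {[2]}, {[0=3], [2]}, {[0=3], [1], [2]}} (6 elements).


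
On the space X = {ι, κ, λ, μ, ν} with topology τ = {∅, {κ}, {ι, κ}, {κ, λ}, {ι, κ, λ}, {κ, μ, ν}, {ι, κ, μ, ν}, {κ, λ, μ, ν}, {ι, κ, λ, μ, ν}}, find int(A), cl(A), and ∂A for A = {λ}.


int(A) = ∅, cl(A) = {λ}, ∂A = {λ}.

Closed sets in (X, τ) are complements of opens:
  closed(X, τ) = {∅, {ι}, {λ}, {ι, λ}, {μ, ν}, {ι, μ, ν}, {λ, μ, ν}, {ι, λ, μ, ν}, {ι, κ, λ, μ, ν}}.
int(A) = ⋃ {U ∈ τ : U ⊆ A}. Opens contained in A: ∅.
Taking the union of these: int(A) = ∅.
cl(A) = ⋂ {C closed : A ⊆ C}. Closed sets containing A: {λ}, {ι, λ}, {λ, μ, ν}, {ι, λ, μ, ν}, {ι, κ, λ, μ, ν}.
Intersecting these: cl(A) = {λ}.
∂A = cl(A) ∖ int(A) = {λ} ∖ ∅ = {λ}.


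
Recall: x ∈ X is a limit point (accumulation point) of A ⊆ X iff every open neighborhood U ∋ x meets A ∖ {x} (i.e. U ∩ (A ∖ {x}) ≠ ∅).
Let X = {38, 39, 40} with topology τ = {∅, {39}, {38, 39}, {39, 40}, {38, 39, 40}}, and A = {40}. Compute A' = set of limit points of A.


A' = ∅

For each x ∈ X, list the open sets U ∈ τ with x ∈ U, then check whether U ∩ (A ∖ {x}) ≠ ∅ for every such U.
  x = 38: open {38, 39} ∋ x has {38, 39} ∩ (A ∖ {38}) = ∅, so x is NOT a limit point.
  x = 39: open {39} ∋ x has {39} ∩ (A ∖ {39}) = ∅, so x is NOT a limit point.
  x = 40: open {39, 40} ∋ x has {39, 40} ∩ (A ∖ {40}) = ∅, so x is NOT a limit point.
Collecting: A' = ∅.


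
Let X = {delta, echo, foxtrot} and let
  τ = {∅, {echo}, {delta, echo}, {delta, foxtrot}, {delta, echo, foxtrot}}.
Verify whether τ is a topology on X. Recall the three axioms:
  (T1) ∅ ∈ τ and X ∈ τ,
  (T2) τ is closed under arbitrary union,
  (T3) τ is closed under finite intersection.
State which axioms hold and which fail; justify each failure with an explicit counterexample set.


τ is NOT a topology on X.

Axiom (T1): ∅ ∈ τ? Yes; X ∈ τ? Yes.
Axiom (T2/T3): check pairwise unions and intersections of members of τ.
Counterexample for (T3): {delta, echo} ∩ {delta, foxtrot} = {delta} ∉ τ. Therefore τ is NOT a topology.


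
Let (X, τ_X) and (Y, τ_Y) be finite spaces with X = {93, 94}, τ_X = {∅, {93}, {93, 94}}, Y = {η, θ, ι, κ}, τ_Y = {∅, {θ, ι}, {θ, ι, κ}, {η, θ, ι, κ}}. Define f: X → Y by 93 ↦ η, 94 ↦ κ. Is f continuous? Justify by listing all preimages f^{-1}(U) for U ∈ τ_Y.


f is NOT continuous.

Compute f^{-1}(U) for each U ∈ τ_Y:
  U = ∅: f^{-1}(U) = ∅ ∈ τ_X ✓.
  U = {θ, ι}: f^{-1}(U) = ∅ ∈ τ_X ✓.
  U = {θ, ι, κ}: f^{-1}(U) = {94} ∉ τ_X ✗.
  U = {η, θ, ι, κ}: f^{-1}(U) = {93, 94} ∈ τ_X ✓.
Found U = {θ, ι, κ} with f^{-1}(U) = {94} not in τ_X. Therefore f is NOT continuous.


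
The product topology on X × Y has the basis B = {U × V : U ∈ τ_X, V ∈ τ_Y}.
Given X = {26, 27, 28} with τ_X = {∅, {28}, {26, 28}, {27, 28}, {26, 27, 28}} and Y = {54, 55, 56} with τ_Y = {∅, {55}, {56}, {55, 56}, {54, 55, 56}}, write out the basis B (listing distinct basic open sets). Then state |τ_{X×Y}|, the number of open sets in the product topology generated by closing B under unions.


Basis B = {∅ × ∅, {28} × {55}, {28} × {56}, {26, 28} × {55}, {26, 28} × {56}, {27, 28} × {55}, {27, 28} × {56}, {28} × {55, 56}, {26, 27, 28} × {55}, {26, 27, 28} × {56}, {28} × {54, 55, 56}, {26, 28} × {55, 56}, {27, 28} × {55, 56}, {26, 28} × {54, 55, 56}, {26, 27, 28} × {55, 56}, {27, 28} × {54, 55, 56}, {26, 27, 28} × {54, 55, 56}}; |τ_{X×Y}| = 50.

Enumerate products U × V with U ∈ τ_X, V ∈ τ_Y (deduplicated):
  ∅ × ∅ = {} (∅)
  {28} × {55} = {(28,55)}
  {28} × {56} = {(28,56)}
  {26, 28} × {55} = {(26,55), (28,55)}
  {26, 28} × {56} = {(26,56), (28,56)}
  {27, 28} × {55} = {(27,55), (28,55)}
  {27, 28} × {56} = {(27,56), (28,56)}
  {28} × {55, 56} = {(28,55), (28,56)}
  {26, 27, 28} × {55} = {(26,55), (27,55), (28,55)}
  {26, 27, 28} × {56} = {(26,56), (27,56), (28,56)}
  {28} × {54, 55, 56} = {(28,54), (28,55), (28,56)}
  {26, 28} × {55, 56} = {(26,55), (26,56), (28,55), (28,56)}
  {27, 28} × {55, 56} = {(27,55), (27,56), (28,55), (28,56)}
  {26, 28} × {54, 55, 56} = {(26,54), (26,55), (26,56), (28,54), (28,55), (28,56)}
  {26, 27, 28} × {55, 56} = {(26,55), (26,56), (27,55), (27,56), (28,55), (28,56)}
  {27, 28} × {54, 55, 56} = {(27,54), (27,55), (27,56), (28,54), (28,55), (28,56)}
  {26, 27, 28} × {54, 55, 56} = {(26,54), (26,55), (26,56), (27,54), (27,55), (27,56), (28,54), (28,55), (28,56)}
These 17 distinct sets form the basis B.
Close under arbitrary unions to get τ_{X×Y}; counting gives |τ_{X×Y}| = 50.


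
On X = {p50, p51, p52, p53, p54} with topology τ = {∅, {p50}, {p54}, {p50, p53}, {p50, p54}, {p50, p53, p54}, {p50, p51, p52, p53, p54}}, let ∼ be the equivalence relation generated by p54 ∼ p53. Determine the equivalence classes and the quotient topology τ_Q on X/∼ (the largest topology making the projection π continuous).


X/∼ = {[p50], [p51], [p52], [p53=p54]}; |τ_Q| = 4.

Equivalence classes: [p50], [p51], [p52], [p53=p54].
Quotient map π: X → X/∼ sends p50 ↦ [p50], p51 ↦ [p51], p52 ↦ [p52], p53 ↦ [p53=p54], p54 ↦ [p53=p54].
For each subset V ⊆ X/∼, compute π^{-1}(V) ⊆ X and check whether π^{-1}(V) ∈ τ. V is open in τ_Q iff π^{-1}(V) ∈ τ.
  V = {}: π^{-1}(V) = ∅ ∈ τ ✓.
  V = {[p50]}: π^{-1}(V) = {p50} ∈ τ ✓.
  V = {[p51]}: π^{-1}(V) = {p51} ∉ τ ✗.
  V = {[p50], [p51]}: π^{-1}(V) = {p50, p51} ∉ τ ✗.
  V = {[p52]}: π^{-1}(V) = {p52} ∉ τ ✗.
  V = {[p50], [p52]}: π^{-1}(V) = {p50, p52} ∉ τ ✗.
  V = {[p51], [p52]}: π^{-1}(V) = {p51, p52} ∉ τ ✗.
  V = {[p50], [p51], [p52]}: π^{-1}(V) = {p50, p51, p52} ∉ τ ✗.
  V = {[p53=p54]}: π^{-1}(V) = {p53, p54} ∉ τ ✗.
  V = {[p50], [p53=p54]}: π^{-1}(V) = {p50, p53, p54} ∈ τ ✓.
  V = {[p51], [p53=p54]}: π^{-1}(V) = {p51, p53, p54} ∉ τ ✗.
  V = {[p50], [p51], [p53=p54]}: π^{-1}(V) = {p50, p51, p53, p54} ∉ τ ✗.
  V = {[p52], [p53=p54]}: π^{-1}(V) = {p52, p53, p54} ∉ τ ✗.
  V = {[p50], [p52], [p53=p54]}: π^{-1}(V) = {p50, p52, p53, p54} ∉ τ ✗.
  V = {[p51], [p52], [p53=p54]}: π^{-1}(V) = {p51, p52, p53, p54} ∉ τ ✗.
  V = {[p50], [p51], [p52], [p53=p54]}: π^{-1}(V) = {p50, p51, p52, p53, p54} ∈ τ ✓.
Open sets in the quotient: τ_Q = {{}, {[p50]}, {[p50], [p53=p54]}, {[p50], [p51], [p52], [p53=p54]}} (4 elements).


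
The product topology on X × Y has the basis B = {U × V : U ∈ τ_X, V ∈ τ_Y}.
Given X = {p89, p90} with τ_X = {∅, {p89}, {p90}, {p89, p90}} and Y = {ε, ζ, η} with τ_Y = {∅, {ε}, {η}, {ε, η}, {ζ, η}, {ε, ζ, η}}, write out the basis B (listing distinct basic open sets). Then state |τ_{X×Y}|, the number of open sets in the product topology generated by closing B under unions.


Basis B = {∅ × ∅, {p89} × {ε}, {p89} × {η}, {p90} × {ε}, {p90} × {η}, {p89} × {ε, η}, {p89, p90} × {ε}, {p89} × {ζ, η}, {p89, p90} × {η}, {p90} × {ε, η}, {p90} × {ζ, η}, {p89} × {ε, ζ, η}, {p90} × {ε, ζ, η}, {p89, p90} × {ε, η}, {p89, p90} × {ζ, η}, {p89, p90} × {ε, ζ, η}}; |τ_{X×Y}| = 36.

Enumerate products U × V with U ∈ τ_X, V ∈ τ_Y (deduplicated):
  ∅ × ∅ = {} (∅)
  {p89} × {ε} = {(p89,ε)}
  {p89} × {η} = {(p89,η)}
  {p90} × {ε} = {(p90,ε)}
  {p90} × {η} = {(p90,η)}
  {p89} × {ε, η} = {(p89,ε), (p89,η)}
  {p89, p90} × {ε} = {(p89,ε), (p90,ε)}
  {p89} × {ζ, η} = {(p89,ζ), (p89,η)}
  {p89, p90} × {η} = {(p89,η), (p90,η)}
  {p90} × {ε, η} = {(p90,ε), (p90,η)}
  {p90} × {ζ, η} = {(p90,ζ), (p90,η)}
  {p89} × {ε, ζ, η} = {(p89,ε), (p89,ζ), (p89,η)}
  {p90} × {ε, ζ, η} = {(p90,ε), (p90,ζ), (p90,η)}
  {p89, p90} × {ε, η} = {(p89,ε), (p89,η), (p90,ε), (p90,η)}
  {p89, p90} × {ζ, η} = {(p89,ζ), (p89,η), (p90,ζ), (p90,η)}
  {p89, p90} × {ε, ζ, η} = {(p89,ε), (p89,ζ), (p89,η), (p90,ε), (p90,ζ), (p90,η)}
These 16 distinct sets form the basis B.
Close under arbitrary unions to get τ_{X×Y}; counting gives |τ_{X×Y}| = 36.


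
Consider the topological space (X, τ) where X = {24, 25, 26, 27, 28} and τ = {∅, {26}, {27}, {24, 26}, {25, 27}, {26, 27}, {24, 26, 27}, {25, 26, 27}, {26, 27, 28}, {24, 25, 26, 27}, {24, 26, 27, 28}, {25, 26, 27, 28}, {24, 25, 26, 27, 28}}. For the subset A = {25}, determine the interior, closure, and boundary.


int(A) = ∅, cl(A) = {25}, ∂A = {25}.

Closed sets in (X, τ) are complements of opens:
  closed(X, τ) = {∅, {24}, {25}, {28}, {24, 25}, {24, 28}, {25, 28}, {24, 25, 28}, {24, 26, 28}, {25, 27, 28}, {24, 25, 26, 28}, {24, 25, 27, 28}, {24, 25, 26, 27, 28}}.
int(A) = ⋃ {U ∈ τ : U ⊆ A}. Opens contained in A: ∅.
Taking the union of these: int(A) = ∅.
cl(A) = ⋂ {C closed : A ⊆ C}. Closed sets containing A: {25}, {24, 25}, {25, 28}, {24, 25, 28}, {25, 27, 28}, {24, 25, 26, 28}, {24, 25, 27, 28}, {24, 25, 26, 27, 28}.
Intersecting these: cl(A) = {25}.
∂A = cl(A) ∖ int(A) = {25} ∖ ∅ = {25}.


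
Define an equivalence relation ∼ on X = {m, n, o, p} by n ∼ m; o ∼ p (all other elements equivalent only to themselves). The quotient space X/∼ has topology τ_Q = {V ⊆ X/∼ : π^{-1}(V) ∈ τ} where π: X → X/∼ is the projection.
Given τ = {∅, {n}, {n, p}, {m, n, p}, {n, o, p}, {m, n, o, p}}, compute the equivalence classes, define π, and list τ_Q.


X/∼ = {[m=n], [o=p]}; |τ_Q| = 2.

Equivalence classes: [m=n], [o=p].
Quotient map π: X → X/∼ sends m ↦ [m=n], n ↦ [m=n], o ↦ [o=p], p ↦ [o=p].
For each subset V ⊆ X/∼, compute π^{-1}(V) ⊆ X and check whether π^{-1}(V) ∈ τ. V is open in τ_Q iff π^{-1}(V) ∈ τ.
  V = {}: π^{-1}(V) = ∅ ∈ τ ✓.
  V = {[m=n]}: π^{-1}(V) = {m, n} ∉ τ ✗.
  V = {[o=p]}: π^{-1}(V) = {o, p} ∉ τ ✗.
  V = {[m=n], [o=p]}: π^{-1}(V) = {m, n, o, p} ∈ τ ✓.
Open sets in the quotient: τ_Q = {{}, {[m=n], [o=p]}} (2 elements).


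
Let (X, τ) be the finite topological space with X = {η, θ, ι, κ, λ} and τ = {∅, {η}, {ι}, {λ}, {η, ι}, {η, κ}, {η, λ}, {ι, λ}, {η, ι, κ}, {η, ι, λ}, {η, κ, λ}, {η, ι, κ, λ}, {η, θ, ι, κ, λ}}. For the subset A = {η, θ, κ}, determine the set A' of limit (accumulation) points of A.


A' = {θ, κ}

For each x ∈ X, list the open sets U ∈ τ with x ∈ U, then check whether U ∩ (A ∖ {x}) ≠ ∅ for every such U.
  x = η: open {η} ∋ x has {η} ∩ (A ∖ {η}) = ∅, so x is NOT a limit point.
  x = θ: opens ∋ x are {η, θ, ι, κ, λ}; each meets A ∖ {θ}, so x IS a limit point.
  x = ι: open {ι} ∋ x has {ι} ∩ (A ∖ {ι}) = ∅, so x is NOT a limit point.
  x = κ: opens ∋ x are {η, κ}, {η, ι, κ}, {η, κ, λ}, {η, ι, κ, λ}, {η, θ, ι, κ, λ}; each meets A ∖ {κ}, so x IS a limit point.
  x = λ: open {λ} ∋ x has {λ} ∩ (A ∖ {λ}) = ∅, so x is NOT a limit point.
Collecting: A' = {θ, κ}.


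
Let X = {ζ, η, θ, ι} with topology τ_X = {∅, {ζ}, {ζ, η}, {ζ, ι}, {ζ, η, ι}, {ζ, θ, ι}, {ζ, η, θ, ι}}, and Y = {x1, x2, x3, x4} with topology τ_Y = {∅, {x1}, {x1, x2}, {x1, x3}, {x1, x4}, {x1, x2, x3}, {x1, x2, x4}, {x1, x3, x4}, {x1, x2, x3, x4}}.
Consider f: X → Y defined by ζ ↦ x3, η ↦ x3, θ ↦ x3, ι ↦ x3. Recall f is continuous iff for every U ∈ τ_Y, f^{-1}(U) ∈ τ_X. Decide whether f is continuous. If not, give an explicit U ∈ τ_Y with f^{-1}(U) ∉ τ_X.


f IS continuous.

Compute f^{-1}(U) for each U ∈ τ_Y:
  U = ∅: f^{-1}(U) = ∅ ∈ τ_X ✓.
  U = {x1}: f^{-1}(U) = ∅ ∈ τ_X ✓.
  U = {x1, x2}: f^{-1}(U) = ∅ ∈ τ_X ✓.
  U = {x1, x3}: f^{-1}(U) = {ζ, η, θ, ι} ∈ τ_X ✓.
  U = {x1, x4}: f^{-1}(U) = ∅ ∈ τ_X ✓.
  U = {x1, x2, x3}: f^{-1}(U) = {ζ, η, θ, ι} ∈ τ_X ✓.
  U = {x1, x2, x4}: f^{-1}(U) = ∅ ∈ τ_X ✓.
  U = {x1, x3, x4}: f^{-1}(U) = {ζ, η, θ, ι} ∈ τ_X ✓.
  U = {x1, x2, x3, x4}: f^{-1}(U) = {ζ, η, θ, ι} ∈ τ_X ✓.
Every preimage lies in τ_X, so f IS continuous.


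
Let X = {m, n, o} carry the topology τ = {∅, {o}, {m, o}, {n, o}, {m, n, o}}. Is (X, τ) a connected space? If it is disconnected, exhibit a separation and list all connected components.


(X, τ) is connected.

Find clopen sets (U ∈ τ with X ∖ U ∈ τ):
  U = ∅, X ∖ U = {m, n, o} — both open, so U is clopen.
  U = {m, n, o}, X ∖ U = ∅ — both open, so U is clopen.
Only trivial clopens (∅ and X) exist, so (X, τ) is connected.
Compute connected components by grouping points that agree on all clopens:
  component: {m, n, o}


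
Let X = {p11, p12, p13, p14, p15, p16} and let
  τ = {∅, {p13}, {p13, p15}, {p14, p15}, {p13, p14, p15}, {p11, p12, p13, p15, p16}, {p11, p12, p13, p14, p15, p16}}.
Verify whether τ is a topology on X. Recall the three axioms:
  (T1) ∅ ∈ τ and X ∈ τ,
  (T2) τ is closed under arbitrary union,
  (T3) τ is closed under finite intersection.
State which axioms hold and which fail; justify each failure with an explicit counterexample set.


τ is NOT a topology on X.

Axiom (T1): ∅ ∈ τ? Yes; X ∈ τ? Yes.
Axiom (T2/T3): check pairwise unions and intersections of members of τ.
Counterexample for (T3): {p13, p15} ∩ {p14, p15} = {p15} ∉ τ. Therefore τ is NOT a topology.


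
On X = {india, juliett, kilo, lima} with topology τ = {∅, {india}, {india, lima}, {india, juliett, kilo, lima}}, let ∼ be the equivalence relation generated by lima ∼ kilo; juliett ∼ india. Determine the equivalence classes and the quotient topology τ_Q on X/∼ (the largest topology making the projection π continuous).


X/∼ = {[india=juliett], [kilo=lima]}; |τ_Q| = 2.

Equivalence classes: [india=juliett], [kilo=lima].
Quotient map π: X → X/∼ sends india ↦ [india=juliett], juliett ↦ [india=juliett], kilo ↦ [kilo=lima], lima ↦ [kilo=lima].
For each subset V ⊆ X/∼, compute π^{-1}(V) ⊆ X and check whether π^{-1}(V) ∈ τ. V is open in τ_Q iff π^{-1}(V) ∈ τ.
  V = {}: π^{-1}(V) = ∅ ∈ τ ✓.
  V = {[india=juliett]}: π^{-1}(V) = {india, juliett} ∉ τ ✗.
  V = {[kilo=lima]}: π^{-1}(V) = {kilo, lima} ∉ τ ✗.
  V = {[india=juliett], [kilo=lima]}: π^{-1}(V) = {india, juliett, kilo, lima} ∈ τ ✓.
Open sets in the quotient: τ_Q = {{}, {[india=juliett], [kilo=lima]}} (2 elements).


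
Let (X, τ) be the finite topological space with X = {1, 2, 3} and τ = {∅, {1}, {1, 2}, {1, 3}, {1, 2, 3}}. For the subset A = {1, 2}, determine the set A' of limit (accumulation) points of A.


A' = {2, 3}

For each x ∈ X, list the open sets U ∈ τ with x ∈ U, then check whether U ∩ (A ∖ {x}) ≠ ∅ for every such U.
  x = 1: open {1} ∋ x has {1} ∩ (A ∖ {1}) = ∅, so x is NOT a limit point.
  x = 2: opens ∋ x are {1, 2}, {1, 2, 3}; each meets A ∖ {2}, so x IS a limit point.
  x = 3: opens ∋ x are {1, 3}, {1, 2, 3}; each meets A ∖ {3}, so x IS a limit point.
Collecting: A' = {2, 3}.


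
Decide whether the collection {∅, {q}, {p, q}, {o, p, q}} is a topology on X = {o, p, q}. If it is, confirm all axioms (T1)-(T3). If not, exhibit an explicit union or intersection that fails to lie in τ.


τ IS a topology on X.

Axiom (T1): ∅ ∈ τ? Yes; X ∈ τ? Yes.
Axiom (T2/T3): check pairwise unions and intersections of members of τ.
All pairwise intersections and unions checked — each lies in τ. Therefore τ satisfies (T1), (T2), (T3): it IS a topology on X.


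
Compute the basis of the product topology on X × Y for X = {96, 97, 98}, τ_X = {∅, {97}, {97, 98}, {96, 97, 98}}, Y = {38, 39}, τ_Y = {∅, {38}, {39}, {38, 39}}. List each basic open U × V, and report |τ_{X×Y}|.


Basis B = {∅ × ∅, {97} × {38}, {97} × {39}, {97} × {38, 39}, {97, 98} × {38}, {97, 98} × {39}, {96, 97, 98} × {38}, {96, 97, 98} × {39}, {97, 98} × {38, 39}, {96, 97, 98} × {38, 39}}; |τ_{X×Y}| = 16.

Enumerate products U × V with U ∈ τ_X, V ∈ τ_Y (deduplicated):
  ∅ × ∅ = {} (∅)
  {97} × {38} = {(97,38)}
  {97} × {39} = {(97,39)}
  {97} × {38, 39} = {(97,38), (97,39)}
  {97, 98} × {38} = {(97,38), (98,38)}
  {97, 98} × {39} = {(97,39), (98,39)}
  {96, 97, 98} × {38} = {(96,38), (97,38), (98,38)}
  {96, 97, 98} × {39} = {(96,39), (97,39), (98,39)}
  {97, 98} × {38, 39} = {(97,38), (97,39), (98,38), (98,39)}
  {96, 97, 98} × {38, 39} = {(96,38), (96,39), (97,38), (97,39), (98,38), (98,39)}
These 10 distinct sets form the basis B.
Close under arbitrary unions to get τ_{X×Y}; counting gives |τ_{X×Y}| = 16.


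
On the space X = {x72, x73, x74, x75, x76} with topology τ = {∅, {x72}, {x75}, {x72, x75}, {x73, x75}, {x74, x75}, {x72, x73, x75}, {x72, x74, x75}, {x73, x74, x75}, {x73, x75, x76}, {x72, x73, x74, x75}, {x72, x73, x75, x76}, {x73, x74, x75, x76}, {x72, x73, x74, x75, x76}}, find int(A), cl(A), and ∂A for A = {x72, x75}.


int(A) = {x72, x75}, cl(A) = {x72, x73, x74, x75, x76}, ∂A = {x73, x74, x76}.

Closed sets in (X, τ) are complements of opens:
  closed(X, τ) = {∅, {x72}, {x74}, {x76}, {x72, x74}, {x72, x76}, {x73, x76}, {x74, x76}, {x72, x73, x76}, {x72, x74, x76}, {x73, x74, x76}, {x72, x73, x74, x76}, {x73, x74, x75, x76}, {x72, x73, x74, x75, x76}}.
int(A) = ⋃ {U ∈ τ : U ⊆ A}. Opens contained in A: ∅, {x72}, {x75}, {x72, x75}.
Taking the union of these: int(A) = {x72, x75}.
cl(A) = ⋂ {C closed : A ⊆ C}. Closed sets containing A: {x72, x73, x74, x75, x76}.
Intersecting these: cl(A) = {x72, x73, x74, x75, x76}.
∂A = cl(A) ∖ int(A) = {x72, x73, x74, x75, x76} ∖ {x72, x75} = {x73, x74, x76}.


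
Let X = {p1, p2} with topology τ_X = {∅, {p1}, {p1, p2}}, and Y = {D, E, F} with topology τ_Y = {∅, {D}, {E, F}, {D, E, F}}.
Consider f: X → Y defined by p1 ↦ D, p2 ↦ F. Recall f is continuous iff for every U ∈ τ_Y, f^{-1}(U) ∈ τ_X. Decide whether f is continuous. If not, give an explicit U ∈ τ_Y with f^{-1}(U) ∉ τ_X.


f is NOT continuous.

Compute f^{-1}(U) for each U ∈ τ_Y:
  U = ∅: f^{-1}(U) = ∅ ∈ τ_X ✓.
  U = {D}: f^{-1}(U) = {p1} ∈ τ_X ✓.
  U = {E, F}: f^{-1}(U) = {p2} ∉ τ_X ✗.
  U = {D, E, F}: f^{-1}(U) = {p1, p2} ∈ τ_X ✓.
Found U = {E, F} with f^{-1}(U) = {p2} not in τ_X. Therefore f is NOT continuous.


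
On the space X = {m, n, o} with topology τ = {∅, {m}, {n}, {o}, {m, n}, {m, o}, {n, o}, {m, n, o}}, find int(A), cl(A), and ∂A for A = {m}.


int(A) = {m}, cl(A) = {m}, ∂A = ∅.

Closed sets in (X, τ) are complements of opens:
  closed(X, τ) = {∅, {m}, {n}, {o}, {m, n}, {m, o}, {n, o}, {m, n, o}}.
int(A) = ⋃ {U ∈ τ : U ⊆ A}. Opens contained in A: ∅, {m}.
Taking the union of these: int(A) = {m}.
cl(A) = ⋂ {C closed : A ⊆ C}. Closed sets containing A: {m}, {m, n}, {m, o}, {m, n, o}.
Intersecting these: cl(A) = {m}.
∂A = cl(A) ∖ int(A) = {m} ∖ {m} = ∅.


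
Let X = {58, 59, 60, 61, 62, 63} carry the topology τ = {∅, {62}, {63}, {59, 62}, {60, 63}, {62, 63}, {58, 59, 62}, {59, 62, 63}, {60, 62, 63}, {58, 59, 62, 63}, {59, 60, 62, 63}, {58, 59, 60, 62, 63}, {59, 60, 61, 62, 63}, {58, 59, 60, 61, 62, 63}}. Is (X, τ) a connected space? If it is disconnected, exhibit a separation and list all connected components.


(X, τ) is connected.

Find clopen sets (U ∈ τ with X ∖ U ∈ τ):
  U = ∅, X ∖ U = {58, 59, 60, 61, 62, 63} — both open, so U is clopen.
  U = {58, 59, 60, 61, 62, 63}, X ∖ U = ∅ — both open, so U is clopen.
Only trivial clopens (∅ and X) exist, so (X, τ) is connected.
Compute connected components by grouping points that agree on all clopens:
  component: {58, 59, 60, 61, 62, 63}


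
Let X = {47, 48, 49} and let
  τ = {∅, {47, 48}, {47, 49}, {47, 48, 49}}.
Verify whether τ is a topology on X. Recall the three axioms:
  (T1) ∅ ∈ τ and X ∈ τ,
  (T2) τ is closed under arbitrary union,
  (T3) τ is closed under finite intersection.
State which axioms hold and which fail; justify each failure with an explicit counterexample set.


τ is NOT a topology on X.

Axiom (T1): ∅ ∈ τ? Yes; X ∈ τ? Yes.
Axiom (T2/T3): check pairwise unions and intersections of members of τ.
Counterexample for (T3): {47, 48} ∩ {47, 49} = {47} ∉ τ. Therefore τ is NOT a topology.


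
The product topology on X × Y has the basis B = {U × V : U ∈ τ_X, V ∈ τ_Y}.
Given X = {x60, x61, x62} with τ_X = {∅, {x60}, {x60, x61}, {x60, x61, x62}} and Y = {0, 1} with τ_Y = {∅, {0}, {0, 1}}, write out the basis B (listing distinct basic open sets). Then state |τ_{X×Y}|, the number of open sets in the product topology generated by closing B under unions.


Basis B = {∅ × ∅, {x60} × {0}, {x60} × {0, 1}, {x60, x61} × {0}, {x60, x61, x62} × {0}, {x60, x61} × {0, 1}, {x60, x61, x62} × {0, 1}}; |τ_{X×Y}| = 10.

Enumerate products U × V with U ∈ τ_X, V ∈ τ_Y (deduplicated):
  ∅ × ∅ = {} (∅)
  {x60} × {0} = {(x60,0)}
  {x60} × {0, 1} = {(x60,0), (x60,1)}
  {x60, x61} × {0} = {(x60,0), (x61,0)}
  {x60, x61, x62} × {0} = {(x60,0), (x61,0), (x62,0)}
  {x60, x61} × {0, 1} = {(x60,0), (x60,1), (x61,0), (x61,1)}
  {x60, x61, x62} × {0, 1} = {(x60,0), (x60,1), (x61,0), (x61,1), (x62,0), (x62,1)}
These 7 distinct sets form the basis B.
Close under arbitrary unions to get τ_{X×Y}; counting gives |τ_{X×Y}| = 10.


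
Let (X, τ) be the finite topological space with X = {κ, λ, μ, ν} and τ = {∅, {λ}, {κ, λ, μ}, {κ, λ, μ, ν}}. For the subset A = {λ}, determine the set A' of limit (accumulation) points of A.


A' = {κ, μ, ν}

For each x ∈ X, list the open sets U ∈ τ with x ∈ U, then check whether U ∩ (A ∖ {x}) ≠ ∅ for every such U.
  x = κ: opens ∋ x are {κ, λ, μ}, {κ, λ, μ, ν}; each meets A ∖ {κ}, so x IS a limit point.
  x = λ: open {λ} ∋ x has {λ} ∩ (A ∖ {λ}) = ∅, so x is NOT a limit point.
  x = μ: opens ∋ x are {κ, λ, μ}, {κ, λ, μ, ν}; each meets A ∖ {μ}, so x IS a limit point.
  x = ν: opens ∋ x are {κ, λ, μ, ν}; each meets A ∖ {ν}, so x IS a limit point.
Collecting: A' = {κ, μ, ν}.


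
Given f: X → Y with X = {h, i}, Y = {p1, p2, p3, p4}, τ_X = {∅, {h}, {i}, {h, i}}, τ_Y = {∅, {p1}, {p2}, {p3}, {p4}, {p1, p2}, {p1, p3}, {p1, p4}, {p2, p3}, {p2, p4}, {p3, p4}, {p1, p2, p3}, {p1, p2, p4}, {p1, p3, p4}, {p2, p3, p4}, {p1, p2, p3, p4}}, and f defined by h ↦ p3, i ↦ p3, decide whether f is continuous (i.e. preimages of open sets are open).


f IS continuous.

Compute f^{-1}(U) for each U ∈ τ_Y:
  U = ∅: f^{-1}(U) = ∅ ∈ τ_X ✓.
  U = {p1}: f^{-1}(U) = ∅ ∈ τ_X ✓.
  U = {p2}: f^{-1}(U) = ∅ ∈ τ_X ✓.
  U = {p3}: f^{-1}(U) = {h, i} ∈ τ_X ✓.
  U = {p4}: f^{-1}(U) = ∅ ∈ τ_X ✓.
  U = {p1, p2}: f^{-1}(U) = ∅ ∈ τ_X ✓.
  U = {p1, p3}: f^{-1}(U) = {h, i} ∈ τ_X ✓.
  U = {p1, p4}: f^{-1}(U) = ∅ ∈ τ_X ✓.
  U = {p2, p3}: f^{-1}(U) = {h, i} ∈ τ_X ✓.
  U = {p2, p4}: f^{-1}(U) = ∅ ∈ τ_X ✓.
  U = {p3, p4}: f^{-1}(U) = {h, i} ∈ τ_X ✓.
  U = {p1, p2, p3}: f^{-1}(U) = {h, i} ∈ τ_X ✓.
  U = {p1, p2, p4}: f^{-1}(U) = ∅ ∈ τ_X ✓.
  U = {p1, p3, p4}: f^{-1}(U) = {h, i} ∈ τ_X ✓.
  U = {p2, p3, p4}: f^{-1}(U) = {h, i} ∈ τ_X ✓.
  U = {p1, p2, p3, p4}: f^{-1}(U) = {h, i} ∈ τ_X ✓.
Every preimage lies in τ_X, so f IS continuous.


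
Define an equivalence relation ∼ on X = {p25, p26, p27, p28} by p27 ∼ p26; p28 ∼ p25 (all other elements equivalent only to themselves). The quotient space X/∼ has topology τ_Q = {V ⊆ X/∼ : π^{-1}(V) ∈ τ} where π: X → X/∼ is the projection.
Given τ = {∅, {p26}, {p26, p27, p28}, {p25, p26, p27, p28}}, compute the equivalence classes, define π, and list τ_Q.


X/∼ = {[p25=p28], [p26=p27]}; |τ_Q| = 2.

Equivalence classes: [p25=p28], [p26=p27].
Quotient map π: X → X/∼ sends p25 ↦ [p25=p28], p26 ↦ [p26=p27], p27 ↦ [p26=p27], p28 ↦ [p25=p28].
For each subset V ⊆ X/∼, compute π^{-1}(V) ⊆ X and check whether π^{-1}(V) ∈ τ. V is open in τ_Q iff π^{-1}(V) ∈ τ.
  V = {}: π^{-1}(V) = ∅ ∈ τ ✓.
  V = {[p25=p28]}: π^{-1}(V) = {p25, p28} ∉ τ ✗.
  V = {[p26=p27]}: π^{-1}(V) = {p26, p27} ∉ τ ✗.
  V = {[p25=p28], [p26=p27]}: π^{-1}(V) = {p25, p26, p27, p28} ∈ τ ✓.
Open sets in the quotient: τ_Q = {{}, {[p25=p28], [p26=p27]}} (2 elements).


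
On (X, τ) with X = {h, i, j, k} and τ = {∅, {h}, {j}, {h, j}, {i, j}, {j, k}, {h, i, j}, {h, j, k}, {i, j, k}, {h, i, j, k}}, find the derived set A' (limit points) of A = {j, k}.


A' = {i, k}

For each x ∈ X, list the open sets U ∈ τ with x ∈ U, then check whether U ∩ (A ∖ {x}) ≠ ∅ for every such U.
  x = h: open {h} ∋ x has {h} ∩ (A ∖ {h}) = ∅, so x is NOT a limit point.
  x = i: opens ∋ x are {i, j}, {h, i, j}, {i, j, k}, {h, i, j, k}; each meets A ∖ {i}, so x IS a limit point.
  x = j: open {j} ∋ x has {j} ∩ (A ∖ {j}) = ∅, so x is NOT a limit point.
  x = k: opens ∋ x are {j, k}, {h, j, k}, {i, j, k}, {h, i, j, k}; each meets A ∖ {k}, so x IS a limit point.
Collecting: A' = {i, k}.


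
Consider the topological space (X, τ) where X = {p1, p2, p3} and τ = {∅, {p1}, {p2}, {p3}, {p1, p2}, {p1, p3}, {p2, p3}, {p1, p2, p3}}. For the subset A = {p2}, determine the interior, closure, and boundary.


int(A) = {p2}, cl(A) = {p2}, ∂A = ∅.

Closed sets in (X, τ) are complements of opens:
  closed(X, τ) = {∅, {p1}, {p2}, {p3}, {p1, p2}, {p1, p3}, {p2, p3}, {p1, p2, p3}}.
int(A) = ⋃ {U ∈ τ : U ⊆ A}. Opens contained in A: ∅, {p2}.
Taking the union of these: int(A) = {p2}.
cl(A) = ⋂ {C closed : A ⊆ C}. Closed sets containing A: {p2}, {p1, p2}, {p2, p3}, {p1, p2, p3}.
Intersecting these: cl(A) = {p2}.
∂A = cl(A) ∖ int(A) = {p2} ∖ {p2} = ∅.


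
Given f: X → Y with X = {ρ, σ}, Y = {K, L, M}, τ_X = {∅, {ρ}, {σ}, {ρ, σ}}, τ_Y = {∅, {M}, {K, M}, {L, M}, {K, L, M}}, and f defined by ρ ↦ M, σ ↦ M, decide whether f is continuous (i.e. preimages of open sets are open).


f IS continuous.

Compute f^{-1}(U) for each U ∈ τ_Y:
  U = ∅: f^{-1}(U) = ∅ ∈ τ_X ✓.
  U = {M}: f^{-1}(U) = {ρ, σ} ∈ τ_X ✓.
  U = {K, M}: f^{-1}(U) = {ρ, σ} ∈ τ_X ✓.
  U = {L, M}: f^{-1}(U) = {ρ, σ} ∈ τ_X ✓.
  U = {K, L, M}: f^{-1}(U) = {ρ, σ} ∈ τ_X ✓.
Every preimage lies in τ_X, so f IS continuous.


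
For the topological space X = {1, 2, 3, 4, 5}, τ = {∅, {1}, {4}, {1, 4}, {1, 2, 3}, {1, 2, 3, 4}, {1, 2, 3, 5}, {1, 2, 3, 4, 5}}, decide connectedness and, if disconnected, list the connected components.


(X, τ) is disconnected; components = [{4}, {1, 2, 3, 5}].

Find clopen sets (U ∈ τ with X ∖ U ∈ τ):
  U = ∅, X ∖ U = {1, 2, 3, 4, 5} — both open, so U is clopen.
  U = {4}, X ∖ U = {1, 2, 3, 5} — both open, so U is clopen.
  U = {1, 2, 3, 5}, X ∖ U = {4} — both open, so U is clopen.
  U = {1, 2, 3, 4, 5}, X ∖ U = ∅ — both open, so U is clopen.
Nontrivial clopen(s) exist: e.g. {1, 2, 3, 5}. So (X, τ) is disconnected.
Compute connected components by grouping points that agree on all clopens:
  component: {4}
  component: {1, 2, 3, 5}


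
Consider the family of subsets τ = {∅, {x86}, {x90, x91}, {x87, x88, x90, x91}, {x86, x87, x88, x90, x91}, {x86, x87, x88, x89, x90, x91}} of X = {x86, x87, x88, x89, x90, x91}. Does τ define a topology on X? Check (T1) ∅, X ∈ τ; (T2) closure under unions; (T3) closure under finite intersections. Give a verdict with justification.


τ is NOT a topology on X.

Axiom (T1): ∅ ∈ τ? Yes; X ∈ τ? Yes.
Axiom (T2/T3): check pairwise unions and intersections of members of τ.
Counterexample for (T2): {x86} ∪ {x90, x91} = {x86, x90, x91} ∉ τ. Therefore τ is NOT a topology.


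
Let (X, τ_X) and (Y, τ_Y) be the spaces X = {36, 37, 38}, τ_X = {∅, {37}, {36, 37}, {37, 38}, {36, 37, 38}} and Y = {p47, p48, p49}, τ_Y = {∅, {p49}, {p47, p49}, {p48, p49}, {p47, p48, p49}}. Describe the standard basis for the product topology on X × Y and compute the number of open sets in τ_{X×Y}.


Basis B = {∅ × ∅, {37} × {p49}, {36, 37} × {p49}, {37} × {p47, p49}, {37} × {p48, p49}, {37, 38} × {p49}, {36, 37, 38} × {p49}, {37} × {p47, p48, p49}, {36, 37} × {p47, p49}, {36, 37} × {p48, p49}, {37, 38} × {p47, p49}, {37, 38} × {p48, p49}, {36, 37} × {p47, p48, p49}, {36, 37, 38} × {p47, p49}, {36, 37, 38} × {p48, p49}, {37, 38} × {p47, p48, p49}, {36, 37, 38} × {p47, p48, p49}}; |τ_{X×Y}| = 48.

Enumerate products U × V with U ∈ τ_X, V ∈ τ_Y (deduplicated):
  ∅ × ∅ = {} (∅)
  {37} × {p49} = {(37,p49)}
  {36, 37} × {p49} = {(36,p49), (37,p49)}
  {37} × {p47, p49} = {(37,p47), (37,p49)}
  {37} × {p48, p49} = {(37,p48), (37,p49)}
  {37, 38} × {p49} = {(37,p49), (38,p49)}
  {36, 37, 38} × {p49} = {(36,p49), (37,p49), (38,p49)}
  {37} × {p47, p48, p49} = {(37,p47), (37,p48), (37,p49)}
  {36, 37} × {p47, p49} = {(36,p47), (36,p49), (37,p47), (37,p49)}
  {36, 37} × {p48, p49} = {(36,p48), (36,p49), (37,p48), (37,p49)}
  {37, 38} × {p47, p49} = {(37,p47), (37,p49), (38,p47), (38,p49)}
  {37, 38} × {p48, p49} = {(37,p48), (37,p49), (38,p48), (38,p49)}
  {36, 37} × {p47, p48, p49} = {(36,p47), (36,p48), (36,p49), (37,p47), (37,p48), (37,p49)}
  {36, 37, 38} × {p47, p49} = {(36,p47), (36,p49), (37,p47), (37,p49), (38,p47), (38,p49)}
  {36, 37, 38} × {p48, p49} = {(36,p48), (36,p49), (37,p48), (37,p49), (38,p48), (38,p49)}
  {37, 38} × {p47, p48, p49} = {(37,p47), (37,p48), (37,p49), (38,p47), (38,p48), (38,p49)}
  {36, 37, 38} × {p47, p48, p49} = {(36,p47), (36,p48), (36,p49), (37,p47), (37,p48), (37,p49), (38,p47), (38,p48), (38,p49)}
These 17 distinct sets form the basis B.
Close under arbitrary unions to get τ_{X×Y}; counting gives |τ_{X×Y}| = 48.


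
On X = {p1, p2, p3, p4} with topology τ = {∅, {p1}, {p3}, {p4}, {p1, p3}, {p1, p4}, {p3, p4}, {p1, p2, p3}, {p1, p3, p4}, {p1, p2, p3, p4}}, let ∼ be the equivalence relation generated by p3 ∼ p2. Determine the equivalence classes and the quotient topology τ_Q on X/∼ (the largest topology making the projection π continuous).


X/∼ = {[p1], [p2=p3], [p4]}; |τ_Q| = 6.

Equivalence classes: [p1], [p2=p3], [p4].
Quotient map π: X → X/∼ sends p1 ↦ [p1], p2 ↦ [p2=p3], p3 ↦ [p2=p3], p4 ↦ [p4].
For each subset V ⊆ X/∼, compute π^{-1}(V) ⊆ X and check whether π^{-1}(V) ∈ τ. V is open in τ_Q iff π^{-1}(V) ∈ τ.
  V = {}: π^{-1}(V) = ∅ ∈ τ ✓.
  V = {[p1]}: π^{-1}(V) = {p1} ∈ τ ✓.
  V = {[p2=p3]}: π^{-1}(V) = {p2, p3} ∉ τ ✗.
  V = {[p1], [p2=p3]}: π^{-1}(V) = {p1, p2, p3} ∈ τ ✓.
  V = {[p4]}: π^{-1}(V) = {p4} ∈ τ ✓.
  V = {[p1], [p4]}: π^{-1}(V) = {p1, p4} ∈ τ ✓.
  V = {[p2=p3], [p4]}: π^{-1}(V) = {p2, p3, p4} ∉ τ ✗.
  V = {[p1], [p2=p3], [p4]}: π^{-1}(V) = {p1, p2, p3, p4} ∈ τ ✓.
Open sets in the quotient: τ_Q = {{}, {[p1]}, {[p1], [p2=p3]}, {[p4]}, {[p1], [p4]}, {[p1], [p2=p3], [p4]}} (6 elements).


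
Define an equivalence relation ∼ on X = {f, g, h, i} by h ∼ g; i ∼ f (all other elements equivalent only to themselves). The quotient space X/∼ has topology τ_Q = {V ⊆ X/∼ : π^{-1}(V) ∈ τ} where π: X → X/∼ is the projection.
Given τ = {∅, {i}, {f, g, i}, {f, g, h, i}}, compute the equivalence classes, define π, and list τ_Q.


X/∼ = {[f=i], [g=h]}; |τ_Q| = 2.

Equivalence classes: [f=i], [g=h].
Quotient map π: X → X/∼ sends f ↦ [f=i], g ↦ [g=h], h ↦ [g=h], i ↦ [f=i].
For each subset V ⊆ X/∼, compute π^{-1}(V) ⊆ X and check whether π^{-1}(V) ∈ τ. V is open in τ_Q iff π^{-1}(V) ∈ τ.
  V = {}: π^{-1}(V) = ∅ ∈ τ ✓.
  V = {[f=i]}: π^{-1}(V) = {f, i} ∉ τ ✗.
  V = {[g=h]}: π^{-1}(V) = {g, h} ∉ τ ✗.
  V = {[f=i], [g=h]}: π^{-1}(V) = {f, g, h, i} ∈ τ ✓.
Open sets in the quotient: τ_Q = {{}, {[f=i], [g=h]}} (2 elements).


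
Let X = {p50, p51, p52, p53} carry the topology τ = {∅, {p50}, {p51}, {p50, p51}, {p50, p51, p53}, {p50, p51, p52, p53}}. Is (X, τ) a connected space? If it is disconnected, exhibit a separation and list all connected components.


(X, τ) is connected.

Find clopen sets (U ∈ τ with X ∖ U ∈ τ):
  U = ∅, X ∖ U = {p50, p51, p52, p53} — both open, so U is clopen.
  U = {p50, p51, p52, p53}, X ∖ U = ∅ — both open, so U is clopen.
Only trivial clopens (∅ and X) exist, so (X, τ) is connected.
Compute connected components by grouping points that agree on all clopens:
  component: {p50, p51, p52, p53}


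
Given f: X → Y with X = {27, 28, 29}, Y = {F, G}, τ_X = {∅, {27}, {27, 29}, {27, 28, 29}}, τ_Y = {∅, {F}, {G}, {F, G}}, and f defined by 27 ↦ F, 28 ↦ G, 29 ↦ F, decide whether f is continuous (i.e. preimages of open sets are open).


f is NOT continuous.

Compute f^{-1}(U) for each U ∈ τ_Y:
  U = ∅: f^{-1}(U) = ∅ ∈ τ_X ✓.
  U = {F}: f^{-1}(U) = {27, 29} ∈ τ_X ✓.
  U = {G}: f^{-1}(U) = {28} ∉ τ_X ✗.
  U = {F, G}: f^{-1}(U) = {27, 28, 29} ∈ τ_X ✓.
Found U = {G} with f^{-1}(U) = {28} not in τ_X. Therefore f is NOT continuous.


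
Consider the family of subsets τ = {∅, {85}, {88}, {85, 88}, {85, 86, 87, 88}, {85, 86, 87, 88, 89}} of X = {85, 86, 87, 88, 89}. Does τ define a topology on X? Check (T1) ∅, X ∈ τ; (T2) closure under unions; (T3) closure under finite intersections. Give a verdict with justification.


τ IS a topology on X.

Axiom (T1): ∅ ∈ τ? Yes; X ∈ τ? Yes.
Axiom (T2/T3): check pairwise unions and intersections of members of τ.
All pairwise intersections and unions checked — each lies in τ. Therefore τ satisfies (T1), (T2), (T3): it IS a topology on X.


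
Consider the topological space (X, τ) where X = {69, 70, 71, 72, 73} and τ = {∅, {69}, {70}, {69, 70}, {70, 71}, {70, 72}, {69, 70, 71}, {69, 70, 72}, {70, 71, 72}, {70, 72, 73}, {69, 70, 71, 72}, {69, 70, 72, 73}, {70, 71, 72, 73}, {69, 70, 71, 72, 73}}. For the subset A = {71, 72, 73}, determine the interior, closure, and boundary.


int(A) = ∅, cl(A) = {71, 72, 73}, ∂A = {71, 72, 73}.

Closed sets in (X, τ) are complements of opens:
  closed(X, τ) = {∅, {69}, {71}, {73}, {69, 71}, {69, 73}, {71, 73}, {72, 73}, {69, 71, 73}, {69, 72, 73}, {71, 72, 73}, {69, 71, 72, 73}, {70, 71, 72, 73}, {69, 70, 71, 72, 73}}.
int(A) = ⋃ {U ∈ τ : U ⊆ A}. Opens contained in A: ∅.
Taking the union of these: int(A) = ∅.
cl(A) = ⋂ {C closed : A ⊆ C}. Closed sets containing A: {71, 72, 73}, {69, 71, 72, 73}, {70, 71, 72, 73}, {69, 70, 71, 72, 73}.
Intersecting these: cl(A) = {71, 72, 73}.
∂A = cl(A) ∖ int(A) = {71, 72, 73} ∖ ∅ = {71, 72, 73}.
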